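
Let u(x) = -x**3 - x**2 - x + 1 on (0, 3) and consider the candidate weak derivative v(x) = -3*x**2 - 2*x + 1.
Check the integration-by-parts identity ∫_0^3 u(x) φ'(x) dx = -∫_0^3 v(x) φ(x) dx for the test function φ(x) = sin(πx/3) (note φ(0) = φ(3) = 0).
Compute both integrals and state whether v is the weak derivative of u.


LHS = -324/π^3 + 105/π, RHS = -324/π^3 + 93/π. No, v is not the weak derivative of u.

u(x) = -x**3 - x**2 - x + 1, classical derivative u'(x) = -3*x**2 - 2*x - 1.
φ(x) = sin(πx/3), so φ'(x) = π*cos(π*x/3)/3.
Note φ(0) = φ(3) = 0, so the boundary term u·φ vanishes.
LHS = ∫_0^3 u(x) φ'(x) dx = ∫_0^3 (-π*x^3*cos(π*x/3)/3 - π*x^2*cos(π*x/3)/3 - π*x*cos(π*x/3)/3 + π*cos(π*x/3)/3) dx. Term by term:
  ∫_0^3 π*cos(π*x/3)/3 dx = 0;  ∫_0^3 -π*x*cos(π*x/3)/3 dx = 6/π;  ∫_0^3 -π*x^2*cos(π*x/3)/3 dx = 18/π;
  ∫_0^3 -π*x^3*cos(π*x/3)/3 dx = -324/π^3 + 81/π.
Sum: 0 + 6/π + 18/π + -324/π^3 + 81/π = -324/π^3 + 105/π.
So LHS = -324/π^3 + 105/π.
∫_0^3 v(x) φ(x) dx = ∫_0^3 (-3*x^2*sin(π*x/3) - 2*x*sin(π*x/3) + sin(π*x/3)) dx. Term by term:
  ∫_0^3 -3*x^2*sin(π*x/3) dx = -81/π + 324/π^3;  ∫_0^3 -2*x*sin(π*x/3) dx = -18/π;  ∫_0^3 sin(π*x/3) dx = 6/π.
Sum: -81/π + 324/π^3 − 18/π + 6/π = -93/π + 324/π^3.
So RHS = -∫_0^3 v(x) φ(x) dx = -324/π^3 + 93/π.
LHS − RHS = 12/π ≠ 0, so the identity fails.
(For a valid weak derivative the identity must hold for EVERY test function, in particular this one. The failure shows v is NOT the weak derivative of u.)
Correct weak derivative would be u'(x) = -3*x**2 - 2*x - 1.


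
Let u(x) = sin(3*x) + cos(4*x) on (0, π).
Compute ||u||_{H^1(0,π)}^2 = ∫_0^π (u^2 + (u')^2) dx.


||u||_{H^1(0,π)}^2 = -204/7 + 27*π/2

u'(x) = -4*sin(4*x) + 3*cos(3*x).
Expand u² and (u')² and integrate term by term on (0, π), using: for integers n ≥ 1, ∫_0^π sin²(nx) dx = ∫_0^π cos²(nx) dx = π/2; for n ≠ n', ∫_0^π sin(nx)sin(n'x) dx = ∫_0^π cos(nx)cos(n'x) dx = 0; and by product-to-sum, ∫_0^π sin(nx)cos(n'x) dx = ½∫_0^π [sin((n+n')x) + sin((n−n')x)] dx, which is 0 when n+n' is even and 2n/(n²−n'²) when n+n' is odd (it need not vanish on (0, π)).
  u² squared terms: (1)²·∫cos(4x)² dx = 1·π/2 = π/2;  (1)²·∫sin(3x)² dx = 1·π/2 = π/2.
  u² cross terms: 2·(1)·(1)·∫cos(4x)·sin(3x) dx = 2·(-6/7) = -12/7.
  So ∫_0^π u² dx = π/2 + π/2 − 12/7 = -12/7 + π.
  (u')² squared terms: (-4)²·∫sin(4x)² dx = 16·π/2 = 8*π;  (3)²·∫cos(3x)² dx = 9·π/2 = 9*π/2.
  (u')² cross terms: 2·(-4)·(3)·∫sin(4x)·cos(3x) dx = -24·(8/7) = -192/7.
  So ∫_0^π (u')² dx = 8*π + 9*π/2 − 192/7 = -192/7 + 25*π/2.
||u||_{H^1}^2 = (-12/7 + π) + (-192/7 + 25*π/2) = -204/7 + 27*π/2.


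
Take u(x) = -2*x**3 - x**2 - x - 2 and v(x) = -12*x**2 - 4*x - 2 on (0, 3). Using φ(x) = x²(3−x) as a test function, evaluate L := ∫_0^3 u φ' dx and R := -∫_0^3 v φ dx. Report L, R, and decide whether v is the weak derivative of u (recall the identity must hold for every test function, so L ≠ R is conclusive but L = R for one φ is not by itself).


LHS = 3537/20, RHS = 3537/10. No, v is not the weak derivative of u.

u(x) = -2*x**3 - x**2 - x - 2, classical derivative u'(x) = -6*x**2 - 2*x - 1.
φ(x) = x²(3−x), so φ'(x) = 3*x*(2 - x).
Note φ(0) = φ(3) = 0, so the boundary term u·φ vanishes.
LHS = ∫_0^3 u(x) φ'(x) dx = ∫_0^3 (6*x^5 - 9*x^4 - 3*x^3 - 12*x) dx. Term by term:
  ∫_0^3 6*x^5 dx = 729;  ∫_0^3 -9*x^4 dx = -2187/5;  ∫_0^3 -3*x^3 dx = -243/4;
  ∫_0^3 -12*x dx = -54.
Sum: 729 − 2187/5 − 243/4 − 54 = 3537/20.
So LHS = 3537/20.
∫_0^3 v(x) φ(x) dx = ∫_0^3 (12*x^5 - 32*x^4 - 10*x^3 - 6*x^2) dx. Term by term:
  ∫_0^3 12*x^5 dx = 1458;  ∫_0^3 -32*x^4 dx = -7776/5;  ∫_0^3 -10*x^3 dx = -405/2;
  ∫_0^3 -6*x^2 dx = -54.
Sum: 1458 − 7776/5 − 405/2 − 54 = -3537/10.
So RHS = -∫_0^3 v(x) φ(x) dx = 3537/10.
LHS − RHS = -3537/20 ≠ 0, so the identity fails.
(For a valid weak derivative the identity must hold for EVERY test function, in particular this one. The failure shows v is NOT the weak derivative of u.)
Correct weak derivative would be u'(x) = -6*x**2 - 2*x - 1.


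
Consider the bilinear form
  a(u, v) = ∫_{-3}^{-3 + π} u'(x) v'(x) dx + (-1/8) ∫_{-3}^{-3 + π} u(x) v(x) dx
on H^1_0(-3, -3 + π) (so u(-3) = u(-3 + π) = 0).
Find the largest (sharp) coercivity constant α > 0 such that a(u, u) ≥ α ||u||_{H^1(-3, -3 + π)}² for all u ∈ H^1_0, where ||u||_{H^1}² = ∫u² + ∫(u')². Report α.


α = 7/16

Coercivity of a(·,·) on H^1_0(-3, -3 + π) means a(u, u) ≥ α ||u||_{H^1}² for every u ∈ H^1_0.
The interval has length L = π, and Poincaré/coercivity depend only on L. Here a(u, u) = ∫(u')² + (-1/8)·∫u².
Here c = -1/8 < 0 with |c| < (π/L)² = 1, so coercivity still holds. The condition a(u,u) ≥ α||u||_{H^1}² reads (1−α)∫(u')² ≥ (α−c)∫u². Any admissible α is ≤ 1 (rapidly oscillating u have ∫u²/∫(u')² → 0), and α = 1 would force 0 ≥ (1−c)∫u², impossible since c < 1; so 1−α > 0. By the sharp Poincaré inequality on H^1_0 of an interval of length L, ∫(u')² ≥ (π/L)²∫u² with equality for the first sine mode sin(π(x−x₀)/L) (x₀ the left endpoint), so the inequality holds for all u iff (1−α)(π/L)² ≥ α − c, i.e. α ≤ ((π/L)² + c)/((π/L)² + 1) = (1 + c(L/π)²)/(1 + (L/π)²). (Direct route, valid since c ≤ 0: Poincaré gives c∫u² ≥ c(L/π)²∫(u')², so a(u,u) ≥ (1 + c(L/π)²)∫(u')², while ||u||_{H^1}² ≤ (1 + (L/π)²)∫(u')²; dividing yields the same α.) With (π/L)² = 1 and c = -1/8, the largest admissible constant is α = ((π/L)² + c)/((π/L)² + 1).
Simplifying, α = 7/16.


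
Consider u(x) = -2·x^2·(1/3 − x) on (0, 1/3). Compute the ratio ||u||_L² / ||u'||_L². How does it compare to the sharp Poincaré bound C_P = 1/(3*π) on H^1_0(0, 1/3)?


||u||_L² / ||u'||_L² = sqrt(14)/42 < C_P = 1/(3*π).

u(x) = -2·x^2·(1/3 − x), so u'(x) = 2*x*(9*x - 2)/3.
u(x) = -2·x^2·(1/3 − x) vanishes at x = 0 and x = 1/3, so u ∈ H^1_0(0, 1/3). Differentiate via the product rule and integrate the resulting polynomials term by term.
  ∫_0^1/3 u² dx = ∫_0^1/3 (4*x^6 - 8*x^5/3 + 4*x^4/9) dx. Term by term:
    ∫_0^1/3 4*x^6 dx = 4/15309;  ∫_0^1/3 -8*x^5/3 dx = -4/6561;  ∫_0^1/3 4*x^4/9 dx = 4/10935.
  Sum: 4/15309 − 4/6561 + 4/10935 = 4/229635.
  ∫_0^1/3 (u')² dx = ∫_0^1/3 (36*x^4 - 16*x^3 + 16*x^2/9) dx. Term by term:
    ∫_0^1/3 36*x^4 dx = 4/135;  ∫_0^1/3 -16*x^3 dx = -4/81;  ∫_0^1/3 16*x^2/9 dx = 16/729.
  Sum: 4/135 − 4/81 + 16/729 = 8/3645.
∫_0^1/3 u² dx = 4/229635, so ||u||_L² = 2*sqrt(35)/2835.
∫_0^1/3 (u')² dx = 8/3645, so ||u'||_L² = 2*sqrt(10)/135.
Ratio ||u||_L² / ||u'||_L² = sqrt(14)/42.
Sharp Poincaré constant on H^1_0(0, 1/3) is C_P = L/π = 1/(3*π), achieved by sin(3*π·x).
A polynomial bump cannot attain the sharp Poincaré constant (only the first sine eigenfunction does), so the ratio is strictly less than C_P, consistent with ||u||_L² ≤ C_P ||u'||_L².


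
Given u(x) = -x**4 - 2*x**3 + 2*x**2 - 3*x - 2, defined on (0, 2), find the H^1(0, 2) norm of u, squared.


||u||_{H^1}^2 = 363214/315

The H^1 norm (squared) on an interval (0, L) is
  ||u||_{H^1}^2 = ∫_0^L u(x)^2 dx + ∫_0^L u'(x)^2 dx.
Compute u'(x) = -4*x**3 - 6*x**2 + 4*x - 3.
Then u(x)^2 = x**8 + 4*x**7 - 2*x**5 + 20*x**4 - 4*x**3 + x**2 + 12*x + 4 and u'(x)^2 = 16*x**6 + 48*x**5 + 4*x**4 - 24*x**3 + 52*x**2 - 24*x + 9.
Integrate each monomial from 0 to 2 using ∫_0^2 c·x^n dx = c·2^(n+1)/(n+1):
  ∫_0^2 u(x)^2 dx = ∫_0^2 (x^8 + 4*x^7 - 2*x^5 + 20*x^4 - 4*x^3 + x^2 + 12*x + 4) dx. Term by term:
    ∫_0^2 x^8 dx = 512/9;  ∫_0^2 4*x^7 dx = 128;  ∫_0^2 -2*x^5 dx = -64/3;
    ∫_0^2 20*x^4 dx = 128;  ∫_0^2 -4*x^3 dx = -16;  ∫_0^2 x^2 dx = 8/3;
    ∫_0^2 12*x dx = 24;  ∫_0^2 4 dx = 8.
  Sum: 512/9 + 128 − 64/3 + 128 − 16 + 8/3 + 24 + 8 = 2792/9.
  ∫_0^2 u'(x)^2 dx = ∫_0^2 (16*x^6 + 48*x^5 + 4*x^4 - 24*x^3 + 52*x^2 - 24*x + 9) dx. Term by term:
    ∫_0^2 16*x^6 dx = 2048/7;  ∫_0^2 48*x^5 dx = 512;  ∫_0^2 4*x^4 dx = 128/5;
    ∫_0^2 -24*x^3 dx = -96;  ∫_0^2 52*x^2 dx = 416/3;  ∫_0^2 -24*x dx = -48;
    ∫_0^2 9 dx = 18.
  Sum: 2048/7 + 512 + 128/5 − 96 + 416/3 − 48 + 18 = 88498/105.
Adding: ||u||_{H^1}^2 = 2792/9 + 88498/105 = 363214/315.


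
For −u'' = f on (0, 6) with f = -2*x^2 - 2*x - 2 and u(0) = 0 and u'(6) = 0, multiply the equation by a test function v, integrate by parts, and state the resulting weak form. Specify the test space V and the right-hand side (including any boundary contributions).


V = {v ∈ H^1(0, 6) : v(0) = 0} (test functions vanish at x = 0 where u is specified); weak form: ∫_0^6 u'v' dx = ∫_0^6 (-2*x^2 - 2*x - 2) v dx for all v ∈ V.

Multiply both sides by a test function v and integrate from 0 to 6:
  ∫_0^6 −u''(x) v(x) dx = ∫_0^6 f(x) v(x) dx.
Integrate the LHS by parts once:
  ∫_0^6 −u'' v dx = −[u'(x) v(x)]_0^6 + ∫_0^6 u'(x) v'(x) dx.
Thus ∫_0^6 u'(x) v'(x) dx = ∫_0^6 f(x) v(x) dx + [u'(x) v(x)]_0^6.
Choose V so that boundary terms are either known or forced to vanish.
Mixed BC: u(0) = 0 (Dirichlet) and u'(6) = 0 (Neumann). Define V = {v ∈ H^1(0, 6) : v(0) = 0}. Then [u' v]_0^6 = u'(6)·v(6) − u'(0)·0 = 0.
Weak formulation: find u (satisfying any essential BC) such that ∫_0^6 u'(x) v'(x) dx = ∫_0^6 f v dx for all v ∈ V (Dirichlet at 0 absorbed into V; the Neumann datum at x = 6 is zero, so no boundary term remains).
Substituting f(x) = -2*x^2 - 2*x - 2, the right-hand side is ∫_0^6 (-2*x^2 - 2*x - 2) v dx.


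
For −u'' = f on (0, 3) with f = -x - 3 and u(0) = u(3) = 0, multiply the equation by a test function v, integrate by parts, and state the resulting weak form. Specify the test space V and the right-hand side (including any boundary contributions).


V = H^1_0(0, 3) (so v(0) = v(3) = 0); weak form: ∫_0^3 u'v' dx = ∫_0^3 (-x - 3) v dx for all v ∈ V.

Multiply both sides by a test function v and integrate from 0 to 3:
  ∫_0^3 −u''(x) v(x) dx = ∫_0^3 f(x) v(x) dx.
Integrate the LHS by parts once:
  ∫_0^3 −u'' v dx = −[u'(x) v(x)]_0^3 + ∫_0^3 u'(x) v'(x) dx.
Thus ∫_0^3 u'(x) v'(x) dx = ∫_0^3 f(x) v(x) dx + [u'(x) v(x)]_0^3.
Choose V so that boundary terms are either known or forced to vanish.
u is Dirichlet: u(0) = u(3) = 0. Let V = H^1_0(0, 3); then v(0) = v(3) = 0, and [u' v]_0^3 = 0.
Weak formulation: find u (satisfying any essential BC) such that ∫_0^3 u'(x) v'(x) dx = ∫_0^3 f v dx for all v ∈ V.
Substituting f(x) = -x - 3, the right-hand side is ∫_0^3 (-x - 3) v dx.


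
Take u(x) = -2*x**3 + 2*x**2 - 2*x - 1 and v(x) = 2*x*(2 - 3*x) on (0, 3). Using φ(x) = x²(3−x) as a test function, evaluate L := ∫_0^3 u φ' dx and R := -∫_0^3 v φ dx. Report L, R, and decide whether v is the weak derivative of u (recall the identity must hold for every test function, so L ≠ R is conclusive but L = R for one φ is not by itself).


LHS = 1107/10, RHS = 486/5. No, v is not the weak derivative of u.

u(x) = -2*x**3 + 2*x**2 - 2*x - 1, classical derivative u'(x) = -6*x**2 + 4*x - 2.
φ(x) = x²(3−x), so φ'(x) = 3*x*(2 - x).
Note φ(0) = φ(3) = 0, so the boundary term u·φ vanishes.
LHS = ∫_0^3 u(x) φ'(x) dx = ∫_0^3 (6*x^5 - 18*x^4 + 18*x^3 - 9*x^2 - 6*x) dx. Term by term:
  ∫_0^3 6*x^5 dx = 729;  ∫_0^3 -18*x^4 dx = -4374/5;  ∫_0^3 18*x^3 dx = 729/2;
  ∫_0^3 -9*x^2 dx = -81;  ∫_0^3 -6*x dx = -27.
Sum: 729 − 4374/5 + 729/2 − 81 − 27 = 1107/10.
So LHS = 1107/10.
∫_0^3 v(x) φ(x) dx = ∫_0^3 (6*x^5 - 22*x^4 + 12*x^3) dx. Term by term:
  ∫_0^3 6*x^5 dx = 729;  ∫_0^3 -22*x^4 dx = -5346/5;  ∫_0^3 12*x^3 dx = 243.
Sum: 729 − 5346/5 + 243 = -486/5.
So RHS = -∫_0^3 v(x) φ(x) dx = 486/5.
LHS − RHS = 27/2 ≠ 0, so the identity fails.
(For a valid weak derivative the identity must hold for EVERY test function, in particular this one. The failure shows v is NOT the weak derivative of u.)
Correct weak derivative would be u'(x) = -6*x**2 + 4*x - 2.


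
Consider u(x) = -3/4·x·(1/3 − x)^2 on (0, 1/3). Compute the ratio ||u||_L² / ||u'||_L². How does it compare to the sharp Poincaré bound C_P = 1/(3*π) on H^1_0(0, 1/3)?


||u||_L² / ||u'||_L² = sqrt(14)/42 < C_P = 1/(3*π).

u(x) = -3/4·x·(1/3 − x)^2, so u'(x) = (1 - 9*x)*(3*x - 1)/12.
u(x) = -3/4·x·(1/3 − x)^2 vanishes at x = 0 and x = 1/3, so u ∈ H^1_0(0, 1/3). Differentiate via the product rule and integrate the resulting polynomials term by term.
  ∫_0^1/3 u² dx = ∫_0^1/3 (9*x^6/16 - 3*x^5/4 + 3*x^4/8 - x^3/12 + x^2/144) dx. Term by term:
    ∫_0^1/3 9*x^6/16 dx = 1/27216;  ∫_0^1/3 -3*x^5/4 dx = -1/5832;  ∫_0^1/3 3*x^4/8 dx = 1/3240;
    ∫_0^1/3 -x^3/12 dx = -1/3888;  ∫_0^1/3 x^2/144 dx = 1/11664.
  Sum: 1/27216 − 1/5832 + 1/3240 − 1/3888 + 1/11664 = 1/408240.
  ∫_0^1/3 (u')² dx = ∫_0^1/3 (81*x^4/16 - 9*x^3/2 + 11*x^2/8 - x/6 + 1/144) dx. Term by term:
    ∫_0^1/3 81*x^4/16 dx = 1/240;  ∫_0^1/3 -9*x^3/2 dx = -1/72;  ∫_0^1/3 11*x^2/8 dx = 11/648;
    ∫_0^1/3 -x/6 dx = -1/108;  ∫_0^1/3 1/144 dx = 1/432.
  Sum: 1/240 − 1/72 + 11/648 − 1/108 + 1/432 = 1/3240.
∫_0^1/3 u² dx = 1/408240, so ||u||_L² = sqrt(35)/3780.
∫_0^1/3 (u')² dx = 1/3240, so ||u'||_L² = sqrt(10)/180.
Ratio ||u||_L² / ||u'||_L² = sqrt(14)/42.
Sharp Poincaré constant on H^1_0(0, 1/3) is C_P = L/π = 1/(3*π), achieved by sin(3*π·x).
A polynomial bump cannot attain the sharp Poincaré constant (only the first sine eigenfunction does), so the ratio is strictly less than C_P, consistent with ||u||_L² ≤ C_P ||u'||_L².


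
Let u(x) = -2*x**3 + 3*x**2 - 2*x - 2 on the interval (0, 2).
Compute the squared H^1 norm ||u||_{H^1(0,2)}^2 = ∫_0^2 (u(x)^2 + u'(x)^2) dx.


||u||_{H^1}^2 = 10816/105

The H^1 norm (squared) on an interval (0, L) is
  ||u||_{H^1}^2 = ∫_0^L u(x)^2 dx + ∫_0^L u'(x)^2 dx.
Compute u'(x) = -6*x**2 + 6*x - 2.
Then u(x)^2 = 4*x**6 - 12*x**5 + 17*x**4 - 4*x**3 - 8*x**2 + 8*x + 4 and u'(x)^2 = 36*x**4 - 72*x**3 + 60*x**2 - 24*x + 4.
Integrate each monomial from 0 to 2 using ∫_0^2 c·x^n dx = c·2^(n+1)/(n+1):
  ∫_0^2 u(x)^2 dx = ∫_0^2 (4*x^6 - 12*x^5 + 17*x^4 - 4*x^3 - 8*x^2 + 8*x + 4) dx. Term by term:
    ∫_0^2 4*x^6 dx = 512/7;  ∫_0^2 -12*x^5 dx = -128;  ∫_0^2 17*x^4 dx = 544/5;
    ∫_0^2 -4*x^3 dx = -16;  ∫_0^2 -8*x^2 dx = -64/3;  ∫_0^2 8*x dx = 16;
    ∫_0^2 4 dx = 8.
  Sum: 512/7 − 128 + 544/5 − 16 − 64/3 + 16 + 8 = 4264/105.
  ∫_0^2 u'(x)^2 dx = ∫_0^2 (36*x^4 - 72*x^3 + 60*x^2 - 24*x + 4) dx. Term by term:
    ∫_0^2 36*x^4 dx = 1152/5;  ∫_0^2 -72*x^3 dx = -288;  ∫_0^2 60*x^2 dx = 160;
    ∫_0^2 -24*x dx = -48;  ∫_0^2 4 dx = 8.
  Sum: 1152/5 − 288 + 160 − 48 + 8 = 312/5.
Adding: ||u||_{H^1}^2 = 4264/105 + 312/5 = 10816/105.


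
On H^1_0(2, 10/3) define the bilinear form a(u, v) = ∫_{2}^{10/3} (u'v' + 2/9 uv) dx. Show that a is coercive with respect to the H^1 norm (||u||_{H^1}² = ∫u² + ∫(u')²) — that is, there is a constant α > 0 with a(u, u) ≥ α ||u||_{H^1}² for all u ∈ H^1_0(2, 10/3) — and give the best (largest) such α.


α = (32 + 81*π^2)/(9*(16 + 9*π^2))

Coercivity of a(·,·) on H^1_0(2, 10/3) means a(u, u) ≥ α ||u||_{H^1}² for every u ∈ H^1_0.
The interval has length L = 4/3, and Poincaré/coercivity depend only on L. Here a(u, u) = ∫(u')² + (2/9)·∫u².
Here 0 < c = 2/9 < 1. The condition a(u,u) ≥ α||u||_{H^1}² reads (1−α)∫(u')² ≥ (α−c)∫u². Any admissible α is ≤ 1 (rapidly oscillating u have ∫u²/∫(u')² → 0), and α = 1 would force 0 ≥ (1−c)∫u², impossible since c < 1; so 1−α > 0. By the sharp Poincaré inequality on H^1_0 of an interval of length L, ∫(u')² ≥ (π/L)²∫u² with equality for the first sine mode sin(π(x−x₀)/L) (x₀ the left endpoint), so the inequality holds for all u iff (1−α)(π/L)² ≥ α − c, i.e. α ≤ ((π/L)² + c)/((π/L)² + 1) = (1 + c(L/π)²)/(1 + (L/π)²). With (π/L)² = 9*π^2/16 and c = 2/9, the largest admissible constant is α = ((π/L)² + c)/((π/L)² + 1).
Simplifying, α = (32 + 81*π^2)/(9*(16 + 9*π^2)).


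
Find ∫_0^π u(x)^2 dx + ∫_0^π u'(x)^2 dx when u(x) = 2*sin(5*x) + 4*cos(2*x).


||u||_{H^1(0,π)}^2 = 800/21 + 92*π

u'(x) = -8*sin(2*x) + 10*cos(5*x).
Expand u² and (u')² and integrate term by term on (0, π), using: for integers n ≥ 1, ∫_0^π sin²(nx) dx = ∫_0^π cos²(nx) dx = π/2; for n ≠ n', ∫_0^π sin(nx)sin(n'x) dx = ∫_0^π cos(nx)cos(n'x) dx = 0; and by product-to-sum, ∫_0^π sin(nx)cos(n'x) dx = ½∫_0^π [sin((n+n')x) + sin((n−n')x)] dx, which is 0 when n+n' is even and 2n/(n²−n'²) when n+n' is odd (it need not vanish on (0, π)).
  u² squared terms: (2)²·∫sin(5x)² dx = 4·π/2 = 2*π;  (4)²·∫cos(2x)² dx = 16·π/2 = 8*π.
  u² cross terms: 2·(2)·(4)·∫sin(5x)·cos(2x) dx = 16·(10/21) = 160/21.
  So ∫_0^π u² dx = 2*π + 8*π + 160/21 = 160/21 + 10*π.
  (u')² squared terms: (-8)²·∫sin(2x)² dx = 64·π/2 = 32*π;  (10)²·∫cos(5x)² dx = 100·π/2 = 50*π.
  (u')² cross terms: 2·(-8)·(10)·∫sin(2x)·cos(5x) dx = -160·(-4/21) = 640/21.
  So ∫_0^π (u')² dx = 32*π + 50*π + 640/21 = 640/21 + 82*π.
||u||_{H^1}^2 = (160/21 + 10*π) + (640/21 + 82*π) = 800/21 + 92*π.


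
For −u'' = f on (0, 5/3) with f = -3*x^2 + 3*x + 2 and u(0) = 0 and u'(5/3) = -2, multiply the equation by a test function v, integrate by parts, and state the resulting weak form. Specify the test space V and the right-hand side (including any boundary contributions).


V = {v ∈ H^1(0, 5/3) : v(0) = 0} (test functions vanish at x = 0 where u is specified); weak form: ∫_0^5/3 u'v' dx = ∫_0^5/3 (-3*x^2 + 3*x + 2) v dx − 2·v(5/3) for all v ∈ V.

Multiply both sides by a test function v and integrate from 0 to 5/3:
  ∫_0^5/3 −u''(x) v(x) dx = ∫_0^5/3 f(x) v(x) dx.
Integrate the LHS by parts once:
  ∫_0^5/3 −u'' v dx = −[u'(x) v(x)]_0^5/3 + ∫_0^5/3 u'(x) v'(x) dx.
Thus ∫_0^5/3 u'(x) v'(x) dx = ∫_0^5/3 f(x) v(x) dx + [u'(x) v(x)]_0^5/3.
Choose V so that boundary terms are either known or forced to vanish.
Mixed BC: u(0) = 0 (Dirichlet) and u'(5/3) = -2 (Neumann). Define V = {v ∈ H^1(0, 5/3) : v(0) = 0}. Then [u' v]_0^5/3 = u'(5/3)·v(5/3) − u'(0)·0 = − 2·v(5/3).
Weak formulation: find u (satisfying any essential BC) such that ∫_0^5/3 u'(x) v'(x) dx = ∫_0^5/3 f v dx − 2·v(5/3) for all v ∈ V (Dirichlet at 0 absorbed into V; Neumann datum at x = 5/3 contributes the boundary term).
Substituting f(x) = -3*x^2 + 3*x + 2, the right-hand side is ∫_0^5/3 (-3*x^2 + 3*x + 2) v dx − 2·v(5/3).


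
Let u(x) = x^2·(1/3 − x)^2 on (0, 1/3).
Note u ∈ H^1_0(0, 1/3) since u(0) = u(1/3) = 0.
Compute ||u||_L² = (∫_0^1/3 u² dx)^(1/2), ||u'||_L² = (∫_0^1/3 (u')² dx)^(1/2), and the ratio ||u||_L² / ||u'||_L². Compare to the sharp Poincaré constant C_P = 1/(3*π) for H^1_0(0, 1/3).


||u||_L² / ||u'||_L² = sqrt(3)/18 < C_P = 1/(3*π).

u(x) = x^2·(1/3 − x)^2, so u'(x) = 2*x*(3*x - 1)*(6*x - 1)/9.
u(x) = x^2·(1/3 − x)^2 vanishes at x = 0 and x = 1/3, so u ∈ H^1_0(0, 1/3). Differentiate via the product rule and integrate the resulting polynomials term by term.
  ∫_0^1/3 u² dx = ∫_0^1/3 (x^8 - 4*x^7/3 + 2*x^6/3 - 4*x^5/27 + x^4/81) dx. Term by term:
    ∫_0^1/3 x^8 dx = 1/177147;  ∫_0^1/3 -4*x^7/3 dx = -1/39366;  ∫_0^1/3 2*x^6/3 dx = 2/45927;
    ∫_0^1/3 -4*x^5/27 dx = -2/59049;  ∫_0^1/3 x^4/81 dx = 1/98415.
  Sum: 1/177147 − 1/39366 + 2/45927 − 2/59049 + 1/98415 = 1/12400290.
  ∫_0^1/3 (u')² dx = ∫_0^1/3 (16*x^6 - 16*x^5 + 52*x^4/9 - 8*x^3/9 + 4*x^2/81) dx. Term by term:
    ∫_0^1/3 16*x^6 dx = 16/15309;  ∫_0^1/3 -16*x^5 dx = -8/2187;  ∫_0^1/3 52*x^4/9 dx = 52/10935;
    ∫_0^1/3 -8*x^3/9 dx = -2/729;  ∫_0^1/3 4*x^2/81 dx = 4/6561.
  Sum: 16/15309 − 8/2187 + 52/10935 − 2/729 + 4/6561 = 2/229635.
∫_0^1/3 u² dx = 1/12400290, so ||u||_L² = sqrt(210)/51030.
∫_0^1/3 (u')² dx = 2/229635, so ||u'||_L² = sqrt(70)/2835.
Ratio ||u||_L² / ||u'||_L² = sqrt(3)/18.
Sharp Poincaré constant on H^1_0(0, 1/3) is C_P = L/π = 1/(3*π), achieved by sin(3*π·x).
A polynomial bump cannot attain the sharp Poincaré constant (only the first sine eigenfunction does), so the ratio is strictly less than C_P, consistent with ||u||_L² ≤ C_P ||u'||_L².


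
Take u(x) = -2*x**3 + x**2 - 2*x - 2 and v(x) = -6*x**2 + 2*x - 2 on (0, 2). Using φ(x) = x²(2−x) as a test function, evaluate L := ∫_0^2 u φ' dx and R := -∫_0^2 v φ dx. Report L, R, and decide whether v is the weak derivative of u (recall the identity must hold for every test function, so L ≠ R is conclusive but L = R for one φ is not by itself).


LHS = 184/15, RHS = 184/15. Yes, v = u' weakly.

u(x) = -2*x**3 + x**2 - 2*x - 2, classical derivative u'(x) = -6*x**2 + 2*x - 2.
φ(x) = x²(2−x), so φ'(x) = x*(4 - 3*x).
Note φ(0) = φ(2) = 0, so the boundary term u·φ vanishes.
LHS = ∫_0^2 u(x) φ'(x) dx = ∫_0^2 (6*x^5 - 11*x^4 + 10*x^3 - 2*x^2 - 8*x) dx. Term by term:
  ∫_0^2 6*x^5 dx = 64;  ∫_0^2 -11*x^4 dx = -352/5;  ∫_0^2 10*x^3 dx = 40;
  ∫_0^2 -2*x^2 dx = -16/3;  ∫_0^2 -8*x dx = -16.
Sum: 64 − 352/5 + 40 − 16/3 − 16 = 184/15.
So LHS = 184/15.
∫_0^2 v(x) φ(x) dx = ∫_0^2 (6*x^5 - 14*x^4 + 6*x^3 - 4*x^2) dx. Term by term:
  ∫_0^2 6*x^5 dx = 64;  ∫_0^2 -14*x^4 dx = -448/5;  ∫_0^2 6*x^3 dx = 24;
  ∫_0^2 -4*x^2 dx = -32/3.
Sum: 64 − 448/5 + 24 − 32/3 = -184/15.
So RHS = -∫_0^2 v(x) φ(x) dx = 184/15.
LHS = RHS, so the identity holds for this test φ.
Moreover u is smooth here and v(x) = u'(x) = -6*x**2 + 2*x - 2 pointwise, so the identity holds for every test function. Hence v is the weak derivative of u.


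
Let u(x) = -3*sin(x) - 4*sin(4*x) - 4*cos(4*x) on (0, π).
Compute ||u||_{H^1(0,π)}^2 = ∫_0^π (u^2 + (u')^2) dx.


||u||_{H^1(0,π)}^2 = -272/5 + 281*π

u'(x) = 16*sin(4*x) - 3*cos(x) - 16*cos(4*x).
Expand u² and (u')² and integrate term by term on (0, π), using: for integers n ≥ 1, ∫_0^π sin²(nx) dx = ∫_0^π cos²(nx) dx = π/2; for n ≠ n', ∫_0^π sin(nx)sin(n'x) dx = ∫_0^π cos(nx)cos(n'x) dx = 0; and by product-to-sum, ∫_0^π sin(nx)cos(n'x) dx = ½∫_0^π [sin((n+n')x) + sin((n−n')x)] dx, which is 0 when n+n' is even and 2n/(n²−n'²) when n+n' is odd (it need not vanish on (0, π)).
  u² squared terms: (-4)²·∫cos(4x)² dx = 16·π/2 = 8*π;  (-4)²·∫sin(4x)² dx = 16·π/2 = 8*π;  (-3)²·∫sin(x)² dx = 9·π/2 = 9*π/2.
  u² cross terms: 2·(-4)·(-4)·∫cos(4x)·sin(4x) dx = 32·(0) = 0;  2·(-4)·(-3)·∫cos(4x)·sin(x) dx = 24·(-2/15) = -16/5;  2·(-4)·(-3)·∫sin(4x)·sin(x) dx = 24·(0) = 0.
  So ∫_0^π u² dx = 8*π + 8*π + 9*π/2 + 0 − 16/5 + 0 = -16/5 + 41*π/2.
  (u')² squared terms: (-16)²·∫cos(4x)² dx = 256·π/2 = 128*π;  (-3)²·∫cos(x)² dx = 9·π/2 = 9*π/2;  (16)²·∫sin(4x)² dx = 256·π/2 = 128*π.
  (u')² cross terms: 2·(-16)·(-3)·∫cos(4x)·cos(x) dx = 96·(0) = 0;  2·(-16)·(16)·∫cos(4x)·sin(4x) dx = -512·(0) = 0;  2·(-3)·(16)·∫cos(x)·sin(4x) dx = -96·(8/15) = -256/5.
  So ∫_0^π (u')² dx = 128*π + 9*π/2 + 128*π + 0 + 0 − 256/5 = -256/5 + 521*π/2.
||u||_{H^1}^2 = (-16/5 + 41*π/2) + (-256/5 + 521*π/2) = -272/5 + 281*π.


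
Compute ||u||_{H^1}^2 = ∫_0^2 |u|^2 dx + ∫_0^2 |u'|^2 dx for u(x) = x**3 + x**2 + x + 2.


||u||_{H^1}^2 = 26714/105

The H^1 norm (squared) on an interval (0, L) is
  ||u||_{H^1}^2 = ∫_0^L u(x)^2 dx + ∫_0^L u'(x)^2 dx.
Compute u'(x) = 3*x**2 + 2*x + 1.
Then u(x)^2 = x**6 + 2*x**5 + 3*x**4 + 6*x**3 + 5*x**2 + 4*x + 4 and u'(x)^2 = 9*x**4 + 12*x**3 + 10*x**2 + 4*x + 1.
Integrate each monomial from 0 to 2 using ∫_0^2 c·x^n dx = c·2^(n+1)/(n+1):
  ∫_0^2 u(x)^2 dx = ∫_0^2 (x^6 + 2*x^5 + 3*x^4 + 6*x^3 + 5*x^2 + 4*x + 4) dx. Term by term:
    ∫_0^2 x^6 dx = 128/7;  ∫_0^2 2*x^5 dx = 64/3;  ∫_0^2 3*x^4 dx = 96/5;
    ∫_0^2 6*x^3 dx = 24;  ∫_0^2 5*x^2 dx = 40/3;  ∫_0^2 4*x dx = 8;
    ∫_0^2 4 dx = 8.
  Sum: 128/7 + 64/3 + 96/5 + 24 + 40/3 + 8 + 8 = 11776/105.
  ∫_0^2 u'(x)^2 dx = ∫_0^2 (9*x^4 + 12*x^3 + 10*x^2 + 4*x + 1) dx. Term by term:
    ∫_0^2 9*x^4 dx = 288/5;  ∫_0^2 12*x^3 dx = 48;  ∫_0^2 10*x^2 dx = 80/3;
    ∫_0^2 4*x dx = 8;  ∫_0^2 1 dx = 2.
  Sum: 288/5 + 48 + 80/3 + 8 + 2 = 2134/15.
Adding: ||u||_{H^1}^2 = 11776/105 + 2134/15 = 26714/105.


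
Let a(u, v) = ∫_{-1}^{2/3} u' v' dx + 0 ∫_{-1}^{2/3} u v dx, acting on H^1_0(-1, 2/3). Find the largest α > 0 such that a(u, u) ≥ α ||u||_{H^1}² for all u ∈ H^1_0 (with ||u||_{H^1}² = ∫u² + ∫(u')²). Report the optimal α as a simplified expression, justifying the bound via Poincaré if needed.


α = 9*π^2/(25 + 9*π^2)

Coercivity of a(·,·) on H^1_0(-1, 2/3) means a(u, u) ≥ α ||u||_{H^1}² for every u ∈ H^1_0.
The interval has length L = 5/3, and Poincaré/coercivity depend only on L. Here a(u, u) = ∫(u')² + (0)·∫u².
Here c = 0, so a(u,u) = ∫(u')² alone. The condition a(u,u) ≥ α||u||_{H^1}² reads (1−α)∫(u')² ≥ (α−c)∫u². Any admissible α is ≤ 1 (rapidly oscillating u have ∫u²/∫(u')² → 0), and α = 1 would force 0 ≥ (1−c)∫u², impossible since c < 1; so 1−α > 0. By the sharp Poincaré inequality on H^1_0 of an interval of length L, ∫(u')² ≥ (π/L)²∫u² with equality for the first sine mode sin(π(x−x₀)/L) (x₀ the left endpoint), so the inequality holds for all u iff (1−α)(π/L)² ≥ α − c, i.e. α ≤ ((π/L)² + c)/((π/L)² + 1) = (1 + c(L/π)²)/(1 + (L/π)²). (Direct route, valid since c ≤ 0: Poincaré gives c∫u² ≥ c(L/π)²∫(u')², so a(u,u) ≥ (1 + c(L/π)²)∫(u')², while ||u||_{H^1}² ≤ (1 + (L/π)²)∫(u')²; dividing yields the same α.) With (π/L)² = 9*π^2/25 and c = 0, the largest admissible constant is α = ((π/L)² + c)/((π/L)² + 1).
Simplifying, α = 9*π^2/(25 + 9*π^2).


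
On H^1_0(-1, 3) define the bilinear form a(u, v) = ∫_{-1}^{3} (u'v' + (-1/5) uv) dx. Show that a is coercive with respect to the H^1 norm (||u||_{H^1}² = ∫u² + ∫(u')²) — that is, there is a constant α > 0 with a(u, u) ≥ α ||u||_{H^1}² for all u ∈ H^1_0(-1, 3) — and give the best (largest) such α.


α = (-16/5 + π^2)/(π^2 + 16)

Coercivity of a(·,·) on H^1_0(-1, 3) means a(u, u) ≥ α ||u||_{H^1}² for every u ∈ H^1_0.
The interval has length L = 4, and Poincaré/coercivity depend only on L. Here a(u, u) = ∫(u')² + (-1/5)·∫u².
Here c = -1/5 < 0 with |c| < (π/L)² = π^2/16, so coercivity still holds. The condition a(u,u) ≥ α||u||_{H^1}² reads (1−α)∫(u')² ≥ (α−c)∫u². Any admissible α is ≤ 1 (rapidly oscillating u have ∫u²/∫(u')² → 0), and α = 1 would force 0 ≥ (1−c)∫u², impossible since c < 1; so 1−α > 0. By the sharp Poincaré inequality on H^1_0 of an interval of length L, ∫(u')² ≥ (π/L)²∫u² with equality for the first sine mode sin(π(x−x₀)/L) (x₀ the left endpoint), so the inequality holds for all u iff (1−α)(π/L)² ≥ α − c, i.e. α ≤ ((π/L)² + c)/((π/L)² + 1) = (1 + c(L/π)²)/(1 + (L/π)²). (Direct route, valid since c ≤ 0: Poincaré gives c∫u² ≥ c(L/π)²∫(u')², so a(u,u) ≥ (1 + c(L/π)²)∫(u')², while ||u||_{H^1}² ≤ (1 + (L/π)²)∫(u')²; dividing yields the same α.) With (π/L)² = π^2/16 and c = -1/5, the largest admissible constant is α = ((π/L)² + c)/((π/L)² + 1).
Simplifying, α = (-16/5 + π^2)/(π^2 + 16).


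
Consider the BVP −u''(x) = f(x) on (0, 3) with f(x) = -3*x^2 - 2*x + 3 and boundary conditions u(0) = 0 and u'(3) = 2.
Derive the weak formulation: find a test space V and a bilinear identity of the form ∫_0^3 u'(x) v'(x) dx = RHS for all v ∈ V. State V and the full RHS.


V = {v ∈ H^1(0, 3) : v(0) = 0} (test functions vanish at x = 0 where u is specified); weak form: ∫_0^3 u'v' dx = ∫_0^3 (-3*x^2 - 2*x + 3) v dx + 2·v(3) for all v ∈ V.

Multiply both sides by a test function v and integrate from 0 to 3:
  ∫_0^3 −u''(x) v(x) dx = ∫_0^3 f(x) v(x) dx.
Integrate the LHS by parts once:
  ∫_0^3 −u'' v dx = −[u'(x) v(x)]_0^3 + ∫_0^3 u'(x) v'(x) dx.
Thus ∫_0^3 u'(x) v'(x) dx = ∫_0^3 f(x) v(x) dx + [u'(x) v(x)]_0^3.
Choose V so that boundary terms are either known or forced to vanish.
Mixed BC: u(0) = 0 (Dirichlet) and u'(3) = 2 (Neumann). Define V = {v ∈ H^1(0, 3) : v(0) = 0}. Then [u' v]_0^3 = u'(3)·v(3) − u'(0)·0 = 2·v(3).
Weak formulation: find u (satisfying any essential BC) such that ∫_0^3 u'(x) v'(x) dx = ∫_0^3 f v dx + 2·v(3) for all v ∈ V (Dirichlet at 0 absorbed into V; Neumann datum at x = 3 contributes the boundary term).
Substituting f(x) = -3*x^2 - 2*x + 3, the right-hand side is ∫_0^3 (-3*x^2 - 2*x + 3) v dx + 2·v(3).


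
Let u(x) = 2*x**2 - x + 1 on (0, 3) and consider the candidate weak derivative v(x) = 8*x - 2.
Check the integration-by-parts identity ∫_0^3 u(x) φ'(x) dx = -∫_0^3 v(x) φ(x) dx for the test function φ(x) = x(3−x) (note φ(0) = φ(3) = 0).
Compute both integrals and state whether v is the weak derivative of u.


LHS = -45/2, RHS = -45. No, v is not the weak derivative of u.

u(x) = 2*x**2 - x + 1, classical derivative u'(x) = 4*x - 1.
φ(x) = x(3−x), so φ'(x) = 3 - 2*x.
Note φ(0) = φ(3) = 0, so the boundary term u·φ vanishes.
LHS = ∫_0^3 u(x) φ'(x) dx = ∫_0^3 (-4*x^3 + 8*x^2 - 5*x + 3) dx. Term by term:
  ∫_0^3 -4*x^3 dx = -81;  ∫_0^3 8*x^2 dx = 72;  ∫_0^3 -5*x dx = -45/2;
  ∫_0^3 3 dx = 9.
Sum: -81 + 72 − 45/2 + 9 = -45/2.
So LHS = -45/2.
∫_0^3 v(x) φ(x) dx = ∫_0^3 (-8*x^3 + 26*x^2 - 6*x) dx. Term by term:
  ∫_0^3 -8*x^3 dx = -162;  ∫_0^3 26*x^2 dx = 234;  ∫_0^3 -6*x dx = -27.
Sum: -162 + 234 − 27 = 45.
So RHS = -∫_0^3 v(x) φ(x) dx = -45.
LHS − RHS = 45/2 ≠ 0, so the identity fails.
(For a valid weak derivative the identity must hold for EVERY test function, in particular this one. The failure shows v is NOT the weak derivative of u.)
Correct weak derivative would be u'(x) = 4*x - 1.


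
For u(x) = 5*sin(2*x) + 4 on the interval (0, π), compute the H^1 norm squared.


||u||_{H^1(0,π)}^2 = 157*π/2

u'(x) = 10*cos(2*x).
Expand u² and (u')² and integrate term by term on (0, π), using: for integers n ≥ 1, ∫_0^π sin²(nx) dx = ∫_0^π cos²(nx) dx = π/2; for n ≠ n', ∫_0^π sin(nx)sin(n'x) dx = ∫_0^π cos(nx)cos(n'x) dx = 0; and by product-to-sum, ∫_0^π sin(nx)cos(n'x) dx = ½∫_0^π [sin((n+n')x) + sin((n−n')x)] dx, which is 0 when n+n' is even and 2n/(n²−n'²) when n+n' is odd (it need not vanish on (0, π)). For the constant mode: ∫_0^π 1 dx = π, ∫_0^π cos(nx) dx = 0, ∫_0^π sin(nx) dx = (1−(−1)^n)/n.
  u² squared terms: (4)²·∫1 dx = 16·π = 16*π;  (5)²·∫sin(2x)² dx = 25·π/2 = 25*π/2.
  u² cross terms: 2·(4)·(5)·∫1·sin(2x) dx = 40·(0) = 0.
  So ∫_0^π u² dx = 16*π + 25*π/2 + 0 = 57*π/2.
  (u')² squared terms: (10)²·∫cos(2x)² dx = 100·π/2 = 50*π.
  So ∫_0^π (u')² dx = 50*π.
||u||_{H^1}^2 = (57*π/2) + (50*π) = 157*π/2.


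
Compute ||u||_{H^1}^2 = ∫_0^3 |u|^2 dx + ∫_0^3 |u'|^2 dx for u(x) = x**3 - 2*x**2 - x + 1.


||u||_{H^1}^2 = 6477/70

The H^1 norm (squared) on an interval (0, L) is
  ||u||_{H^1}^2 = ∫_0^L u(x)^2 dx + ∫_0^L u'(x)^2 dx.
Compute u'(x) = 3*x**2 - 4*x - 1.
Then u(x)^2 = x**6 - 4*x**5 + 2*x**4 + 6*x**3 - 3*x**2 - 2*x + 1 and u'(x)^2 = 9*x**4 - 24*x**3 + 10*x**2 + 8*x + 1.
Integrate each monomial from 0 to 3 using ∫_0^3 c·x^n dx = c·3^(n+1)/(n+1):
  ∫_0^3 u(x)^2 dx = ∫_0^3 (x^6 - 4*x^5 + 2*x^4 + 6*x^3 - 3*x^2 - 2*x + 1) dx. Term by term:
    ∫_0^3 x^6 dx = 2187/7;  ∫_0^3 -4*x^5 dx = -486;  ∫_0^3 2*x^4 dx = 486/5;
    ∫_0^3 6*x^3 dx = 243/2;  ∫_0^3 -3*x^2 dx = -27;  ∫_0^3 -2*x dx = -9;
    ∫_0^3 1 dx = 3.
  Sum: 2187/7 − 486 + 486/5 + 243/2 − 27 − 9 + 3 = 849/70.
  ∫_0^3 u'(x)^2 dx = ∫_0^3 (9*x^4 - 24*x^3 + 10*x^2 + 8*x + 1) dx. Term by term:
    ∫_0^3 9*x^4 dx = 2187/5;  ∫_0^3 -24*x^3 dx = -486;  ∫_0^3 10*x^2 dx = 90;
    ∫_0^3 8*x dx = 36;  ∫_0^3 1 dx = 3.
  Sum: 2187/5 − 486 + 90 + 36 + 3 = 402/5.
Adding: ||u||_{H^1}^2 = 849/70 + 402/5 = 6477/70.


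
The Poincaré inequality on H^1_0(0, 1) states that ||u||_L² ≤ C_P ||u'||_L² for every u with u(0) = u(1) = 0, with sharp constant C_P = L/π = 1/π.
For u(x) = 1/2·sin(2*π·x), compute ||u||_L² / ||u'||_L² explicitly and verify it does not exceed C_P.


||u||_L² / ||u'||_L² = 1/(2*π) < C_P = 1/π.

u(x) = 1/2·sin(2*π·x), so u'(x) = π*cos(2*π*x).
Writing u(x) = A·sin(kπx/L) with A = 1/2 and k = 2, use ∫_0^L sin²(kπx/L) dx = L/2 and ∫_0^L cos²(kπx/L) dx = L/2.
u² = 1/4·sin²(2*π·x) and (u')² = π^2·cos²(2*π·x), and each of sin², cos² integrates to L/2 = 1/2 over (0, 1).
∫_0^1 u² dx = 1/8, so ||u||_L² = sqrt(2)/4.
∫_0^1 (u')² dx = π^2/2, so ||u'||_L² = sqrt(2)*π/2.
Ratio ||u||_L² / ||u'||_L² = 1/(2*π).
Sharp Poincaré constant on H^1_0(0, 1) is C_P = L/π = 1/π, achieved by sin(π·x).
This is the k = 2 harmonic; the ratio L/(kπ) is strictly less than C_P = L/π, consistent with the sharp inequality ||u||_L² ≤ C_P ||u'||_L².


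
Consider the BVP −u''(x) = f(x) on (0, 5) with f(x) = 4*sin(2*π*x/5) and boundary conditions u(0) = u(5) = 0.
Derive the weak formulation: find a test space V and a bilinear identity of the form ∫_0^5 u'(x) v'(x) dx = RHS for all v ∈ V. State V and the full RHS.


V = H^1_0(0, 5) (so v(0) = v(5) = 0); weak form: ∫_0^5 u'v' dx = ∫_0^5 (4*sin(2*π*x/5)) v dx for all v ∈ V.

Multiply both sides by a test function v and integrate from 0 to 5:
  ∫_0^5 −u''(x) v(x) dx = ∫_0^5 f(x) v(x) dx.
Integrate the LHS by parts once:
  ∫_0^5 −u'' v dx = −[u'(x) v(x)]_0^5 + ∫_0^5 u'(x) v'(x) dx.
Thus ∫_0^5 u'(x) v'(x) dx = ∫_0^5 f(x) v(x) dx + [u'(x) v(x)]_0^5.
Choose V so that boundary terms are either known or forced to vanish.
u is Dirichlet: u(0) = u(5) = 0. Let V = H^1_0(0, 5); then v(0) = v(5) = 0, and [u' v]_0^5 = 0.
Weak formulation: find u (satisfying any essential BC) such that ∫_0^5 u'(x) v'(x) dx = ∫_0^5 f v dx for all v ∈ V.
Substituting f(x) = 4*sin(2*π*x/5), the right-hand side is ∫_0^5 (4*sin(2*π*x/5)) v dx.


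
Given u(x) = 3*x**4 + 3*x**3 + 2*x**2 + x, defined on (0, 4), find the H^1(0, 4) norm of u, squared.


||u||_{H^1}^2 = 105110308/105

The H^1 norm (squared) on an interval (0, L) is
  ||u||_{H^1}^2 = ∫_0^L u(x)^2 dx + ∫_0^L u'(x)^2 dx.
Compute u'(x) = 12*x**3 + 9*x**2 + 4*x + 1.
Then u(x)^2 = 9*x**8 + 18*x**7 + 21*x**6 + 18*x**5 + 10*x**4 + 4*x**3 + x**2 and u'(x)^2 = 144*x**6 + 216*x**5 + 177*x**4 + 96*x**3 + 34*x**2 + 8*x + 1.
Integrate each monomial from 0 to 4 using ∫_0^4 c·x^n dx = c·4^(n+1)/(n+1):
  ∫_0^4 u(x)^2 dx = ∫_0^4 (9*x^8 + 18*x^7 + 21*x^6 + 18*x^5 + 10*x^4 + 4*x^3 + x^2) dx. Term by term:
    ∫_0^4 9*x^8 dx = 262144;  ∫_0^4 18*x^7 dx = 147456;  ∫_0^4 21*x^6 dx = 49152;
    ∫_0^4 18*x^5 dx = 12288;  ∫_0^4 10*x^4 dx = 2048;  ∫_0^4 4*x^3 dx = 256;
    ∫_0^4 x^2 dx = 64/3.
  Sum: 262144 + 147456 + 49152 + 12288 + 2048 + 256 + 64/3 = 1420096/3.
  ∫_0^4 u'(x)^2 dx = ∫_0^4 (144*x^6 + 216*x^5 + 177*x^4 + 96*x^3 + 34*x^2 + 8*x + 1) dx. Term by term:
    ∫_0^4 144*x^6 dx = 2359296/7;  ∫_0^4 216*x^5 dx = 147456;  ∫_0^4 177*x^4 dx = 181248/5;
    ∫_0^4 96*x^3 dx = 6144;  ∫_0^4 34*x^2 dx = 2176/3;  ∫_0^4 8*x dx = 64;
    ∫_0^4 1 dx = 4.
  Sum: 2359296/7 + 147456 + 181248/5 + 6144 + 2176/3 + 64 + 4 = 55406948/105.
Adding: ||u||_{H^1}^2 = 1420096/3 + 55406948/105 = 105110308/105.


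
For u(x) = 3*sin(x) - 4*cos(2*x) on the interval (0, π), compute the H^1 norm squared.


||u||_{H^1(0,π)}^2 = 80 + 49*π

u'(x) = 8*sin(2*x) + 3*cos(x).
Expand u² and (u')² and integrate term by term on (0, π), using: for integers n ≥ 1, ∫_0^π sin²(nx) dx = ∫_0^π cos²(nx) dx = π/2; for n ≠ n', ∫_0^π sin(nx)sin(n'x) dx = ∫_0^π cos(nx)cos(n'x) dx = 0; and by product-to-sum, ∫_0^π sin(nx)cos(n'x) dx = ½∫_0^π [sin((n+n')x) + sin((n−n')x)] dx, which is 0 when n+n' is even and 2n/(n²−n'²) when n+n' is odd (it need not vanish on (0, π)).
  u² squared terms: (-4)²·∫cos(2x)² dx = 16·π/2 = 8*π;  (3)²·∫sin(x)² dx = 9·π/2 = 9*π/2.
  u² cross terms: 2·(-4)·(3)·∫cos(2x)·sin(x) dx = -24·(-2/3) = 16.
  So ∫_0^π u² dx = 8*π + 9*π/2 + 16 = 16 + 25*π/2.
  (u')² squared terms: (3)²·∫cos(x)² dx = 9·π/2 = 9*π/2;  (8)²·∫sin(2x)² dx = 64·π/2 = 32*π.
  (u')² cross terms: 2·(3)·(8)·∫cos(x)·sin(2x) dx = 48·(4/3) = 64.
  So ∫_0^π (u')² dx = 9*π/2 + 32*π + 64 = 64 + 73*π/2.
||u||_{H^1}^2 = (16 + 25*π/2) + (64 + 73*π/2) = 80 + 49*π.


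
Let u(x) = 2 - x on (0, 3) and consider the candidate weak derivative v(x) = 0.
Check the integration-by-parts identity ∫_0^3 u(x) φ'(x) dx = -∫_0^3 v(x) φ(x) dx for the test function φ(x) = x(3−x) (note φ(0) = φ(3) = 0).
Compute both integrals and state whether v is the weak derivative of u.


LHS = 9/2, RHS = 0. No, v is not the weak derivative of u.

u(x) = 2 - x, classical derivative u'(x) = -1.
φ(x) = x(3−x), so φ'(x) = 3 - 2*x.
Note φ(0) = φ(3) = 0, so the boundary term u·φ vanishes.
LHS = ∫_0^3 u(x) φ'(x) dx = ∫_0^3 (2*x^2 - 7*x + 6) dx. Term by term:
  ∫_0^3 2*x^2 dx = 18;  ∫_0^3 -7*x dx = -63/2;  ∫_0^3 6 dx = 18.
Sum: 18 − 63/2 + 18 = 9/2.
So LHS = 9/2.
∫_0^3 v(x) φ(x) dx = ∫_0^3 (0) dx. Term by term:
  ∫_0^3 0 dx = 0.
So RHS = -∫_0^3 v(x) φ(x) dx = 0.
LHS − RHS = 9/2 ≠ 0, so the identity fails.
(For a valid weak derivative the identity must hold for EVERY test function, in particular this one. The failure shows v is NOT the weak derivative of u.)
Correct weak derivative would be u'(x) = -1.


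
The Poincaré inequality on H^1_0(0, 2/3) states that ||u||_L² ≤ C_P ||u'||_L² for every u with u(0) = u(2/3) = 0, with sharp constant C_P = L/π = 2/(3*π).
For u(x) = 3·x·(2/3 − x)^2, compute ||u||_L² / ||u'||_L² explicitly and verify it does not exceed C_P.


||u||_L² / ||u'||_L² = sqrt(14)/21 < C_P = 2/(3*π).

u(x) = 3·x·(2/3 − x)^2, so u'(x) = (x - 2/3)*(9*x - 2).
u(x) = 3·x·(2/3 − x)^2 vanishes at x = 0 and x = 2/3, so u ∈ H^1_0(0, 2/3). Differentiate via the product rule and integrate the resulting polynomials term by term.
  ∫_0^2/3 u² dx = ∫_0^2/3 (9*x^6 - 24*x^5 + 24*x^4 - 32*x^3/3 + 16*x^2/9) dx. Term by term:
    ∫_0^2/3 9*x^6 dx = 128/1701;  ∫_0^2/3 -24*x^5 dx = -256/729;  ∫_0^2/3 24*x^4 dx = 256/405;
    ∫_0^2/3 -32*x^3/3 dx = -128/243;  ∫_0^2/3 16*x^2/9 dx = 128/729.
  Sum: 128/1701 − 256/729 + 256/405 − 128/243 + 128/729 = 128/25515.
  ∫_0^2/3 (u')² dx = ∫_0^2/3 (81*x^4 - 144*x^3 + 88*x^2 - 64*x/3 + 16/9) dx. Term by term:
    ∫_0^2/3 81*x^4 dx = 32/15;  ∫_0^2/3 -144*x^3 dx = -64/9;  ∫_0^2/3 88*x^2 dx = 704/81;
    ∫_0^2/3 -64*x/3 dx = -128/27;  ∫_0^2/3 16/9 dx = 32/27.
  Sum: 32/15 − 64/9 + 704/81 − 128/27 + 32/27 = 64/405.
∫_0^2/3 u² dx = 128/25515, so ||u||_L² = 8*sqrt(70)/945.
∫_0^2/3 (u')² dx = 64/405, so ||u'||_L² = 8*sqrt(5)/45.
Ratio ||u||_L² / ||u'||_L² = sqrt(14)/21.
Sharp Poincaré constant on H^1_0(0, 2/3) is C_P = L/π = 2/(3*π), achieved by sin(3*π/2·x).
A polynomial bump cannot attain the sharp Poincaré constant (only the first sine eigenfunction does), so the ratio is strictly less than C_P, consistent with ||u||_L² ≤ C_P ||u'||_L².


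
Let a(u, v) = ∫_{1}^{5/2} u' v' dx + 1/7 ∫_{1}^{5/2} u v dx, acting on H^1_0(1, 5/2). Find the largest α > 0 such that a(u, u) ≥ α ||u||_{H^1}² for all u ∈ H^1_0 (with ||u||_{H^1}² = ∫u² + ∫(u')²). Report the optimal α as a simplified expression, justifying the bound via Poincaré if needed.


α = (9 + 28*π^2)/(7*(9 + 4*π^2))

Coercivity of a(·,·) on H^1_0(1, 5/2) means a(u, u) ≥ α ||u||_{H^1}² for every u ∈ H^1_0.
The interval has length L = 3/2, and Poincaré/coercivity depend only on L. Here a(u, u) = ∫(u')² + (1/7)·∫u².
Here 0 < c = 1/7 < 1. The condition a(u,u) ≥ α||u||_{H^1}² reads (1−α)∫(u')² ≥ (α−c)∫u². Any admissible α is ≤ 1 (rapidly oscillating u have ∫u²/∫(u')² → 0), and α = 1 would force 0 ≥ (1−c)∫u², impossible since c < 1; so 1−α > 0. By the sharp Poincaré inequality on H^1_0 of an interval of length L, ∫(u')² ≥ (π/L)²∫u² with equality for the first sine mode sin(π(x−x₀)/L) (x₀ the left endpoint), so the inequality holds for all u iff (1−α)(π/L)² ≥ α − c, i.e. α ≤ ((π/L)² + c)/((π/L)² + 1) = (1 + c(L/π)²)/(1 + (L/π)²). With (π/L)² = 4*π^2/9 and c = 1/7, the largest admissible constant is α = ((π/L)² + c)/((π/L)² + 1).
Simplifying, α = (9 + 28*π^2)/(7*(9 + 4*π^2)).
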